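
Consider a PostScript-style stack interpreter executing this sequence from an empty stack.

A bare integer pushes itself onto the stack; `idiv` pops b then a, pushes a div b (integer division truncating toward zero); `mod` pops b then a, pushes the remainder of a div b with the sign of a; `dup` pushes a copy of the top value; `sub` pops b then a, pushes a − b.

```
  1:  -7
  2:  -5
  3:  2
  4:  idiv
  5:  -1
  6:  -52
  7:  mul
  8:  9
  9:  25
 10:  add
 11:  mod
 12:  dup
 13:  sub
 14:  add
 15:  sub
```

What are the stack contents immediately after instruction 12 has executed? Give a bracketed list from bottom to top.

[-7, -2, 18, 18]

-7   -> -7
-5   -> -7 -5
2    -> -7 -5 2
idiv -> -7 -2
-1   -> -7 -2 -1
-52  -> -7 -2 -1 -52
mul  -> -7 -2 52
9    -> -7 -2 52 9
25   -> -7 -2 52 9 25
add  -> -7 -2 52 34
mod  -> -7 -2 18
dup  -> -7 -2 18 18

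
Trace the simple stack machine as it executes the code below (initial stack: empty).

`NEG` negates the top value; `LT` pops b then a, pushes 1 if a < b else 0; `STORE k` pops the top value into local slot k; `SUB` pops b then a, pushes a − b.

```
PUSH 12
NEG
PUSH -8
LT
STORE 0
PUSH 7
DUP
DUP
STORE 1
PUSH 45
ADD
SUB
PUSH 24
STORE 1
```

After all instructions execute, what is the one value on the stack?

-45

PUSH 12 -> 12
NEG     -> -12
PUSH -8 -> -12 -8
LT      -> 1
STORE 0 -> (empty)
PUSH 7  -> 7
DUP     -> 7 7
DUP     -> 7 7 7
STORE 1 -> 7 7
PUSH 45 -> 7 7 45
ADD     -> 7 52
SUB     -> -45
PUSH 24 -> -45 24
STORE 1 -> -45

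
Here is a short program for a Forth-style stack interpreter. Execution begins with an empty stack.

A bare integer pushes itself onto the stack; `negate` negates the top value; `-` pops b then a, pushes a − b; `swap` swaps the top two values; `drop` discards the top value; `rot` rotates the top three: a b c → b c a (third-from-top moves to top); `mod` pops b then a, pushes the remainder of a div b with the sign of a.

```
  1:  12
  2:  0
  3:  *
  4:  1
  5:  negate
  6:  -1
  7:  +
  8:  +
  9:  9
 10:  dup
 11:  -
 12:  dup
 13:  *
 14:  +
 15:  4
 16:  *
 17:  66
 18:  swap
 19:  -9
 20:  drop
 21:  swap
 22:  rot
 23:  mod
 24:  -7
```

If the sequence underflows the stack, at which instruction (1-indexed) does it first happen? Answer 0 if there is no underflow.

12      12
0       12 0
*       0
1       0 1
negate  0 -1
-1      0 -1 -1
+       0 -2
+       -2
9       -2 9
dup     -2 9 9
-       -2 0
dup     -2 0 0
*       -2 0
+       -2
4       -2 4
*       -8
66      -8 66
swap    66 -8
-9      66 -8 -9
drop    66 -8
swap    -8 66
rot  — needs 3 operands, stack has 2 → underflow

22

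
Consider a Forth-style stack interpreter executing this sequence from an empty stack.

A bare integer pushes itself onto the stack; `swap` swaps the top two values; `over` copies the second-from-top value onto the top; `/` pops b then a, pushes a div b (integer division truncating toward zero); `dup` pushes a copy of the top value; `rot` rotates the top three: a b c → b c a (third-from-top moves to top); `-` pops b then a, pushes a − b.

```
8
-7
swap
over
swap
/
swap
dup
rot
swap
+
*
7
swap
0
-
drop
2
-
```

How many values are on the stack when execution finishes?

1

8    -> [8]
-7   -> [8, -7]
swap -> [-7, 8]
over -> [-7, 8, -7]
swap -> [-7, -7, 8]
/    -> [-7, 0]
swap -> [0, -7]
dup  -> [0, -7, -7]
rot  -> [-7, -7, 0]
swap -> [-7, 0, -7]
+    -> [-7, -7]
*    -> [49]
7    -> [49, 7]
swap -> [7, 49]
0    -> [7, 49, 0]
-    -> [7, 49]
drop -> [7]
2    -> [7, 2]
-    -> [5]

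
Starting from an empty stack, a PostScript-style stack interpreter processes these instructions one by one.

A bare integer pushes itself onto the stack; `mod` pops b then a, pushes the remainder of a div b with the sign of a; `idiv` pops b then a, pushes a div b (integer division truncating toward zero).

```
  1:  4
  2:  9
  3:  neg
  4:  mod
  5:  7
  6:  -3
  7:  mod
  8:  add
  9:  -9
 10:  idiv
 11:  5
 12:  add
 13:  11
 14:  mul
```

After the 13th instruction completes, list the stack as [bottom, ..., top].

[5, 11]

4    -> [4]
9    -> [4, 9]
neg  -> [4, -9]
mod  -> [4]
7    -> [4, 7]
-3   -> [4, 7, -3]
mod  -> [4, 1]
add  -> [5]
-9   -> [5, -9]
idiv -> [0]
5    -> [0, 5]
add  -> [5]
11   -> [5, 11]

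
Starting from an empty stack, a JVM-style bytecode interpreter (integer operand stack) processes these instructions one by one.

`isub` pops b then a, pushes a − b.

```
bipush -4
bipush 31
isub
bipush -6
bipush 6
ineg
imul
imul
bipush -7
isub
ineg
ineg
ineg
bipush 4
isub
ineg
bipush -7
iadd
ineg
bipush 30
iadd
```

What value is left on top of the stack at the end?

bipush -4  [-4]
bipush 31  [-4, 31]
isub       [-35]
bipush -6  [-35, -6]
bipush 6   [-35, -6, 6]
ineg       [-35, -6, -6]
imul       [-35, 36]
imul       [-1260]
bipush -7  [-1260, -7]
isub       [-1253]
ineg       [1253]
ineg       [-1253]
ineg       [1253]
bipush 4   [1253, 4]
isub       [1249]
ineg       [-1249]
bipush -7  [-1249, -7]
iadd       [-1256]
ineg       [1256]
bipush 30  [1256, 30]
iadd       [1286]

1286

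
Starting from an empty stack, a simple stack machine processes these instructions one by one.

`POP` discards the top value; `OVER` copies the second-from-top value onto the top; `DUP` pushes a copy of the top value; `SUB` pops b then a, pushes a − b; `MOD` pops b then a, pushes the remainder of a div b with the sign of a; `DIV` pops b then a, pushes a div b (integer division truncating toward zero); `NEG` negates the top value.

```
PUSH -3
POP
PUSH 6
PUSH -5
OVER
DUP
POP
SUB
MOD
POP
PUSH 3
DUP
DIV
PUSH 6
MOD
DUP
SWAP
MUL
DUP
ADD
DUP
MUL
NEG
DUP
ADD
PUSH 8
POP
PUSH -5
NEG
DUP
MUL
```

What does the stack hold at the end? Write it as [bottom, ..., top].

[-8, 25]

PUSH -3 -> -3
POP     -> (empty)
PUSH 6  -> 6
PUSH -5 -> 6 -5
OVER    -> 6 -5 6
DUP     -> 6 -5 6 6
POP     -> 6 -5 6
SUB     -> 6 -11
MOD     -> 6
POP     -> (empty)
PUSH 3  -> 3
DUP     -> 3 3
DIV     -> 1
PUSH 6  -> 1 6
MOD     -> 1
DUP     -> 1 1
SWAP    -> 1 1
MUL     -> 1
DUP     -> 1 1
ADD     -> 2
DUP     -> 2 2
MUL     -> 4
NEG     -> -4
DUP     -> -4 -4
ADD     -> -8
PUSH 8  -> -8 8
POP     -> -8
PUSH -5 -> -8 -5
NEG     -> -8 5
DUP     -> -8 5 5
MUL     -> -8 25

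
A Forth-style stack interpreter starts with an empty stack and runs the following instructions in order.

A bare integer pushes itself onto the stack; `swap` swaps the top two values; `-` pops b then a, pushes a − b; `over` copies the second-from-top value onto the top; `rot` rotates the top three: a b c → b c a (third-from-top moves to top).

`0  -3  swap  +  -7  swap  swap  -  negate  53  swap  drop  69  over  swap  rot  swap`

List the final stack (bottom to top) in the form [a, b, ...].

[53, 53, 69]

0      → 0
-3     → 0 -3
swap   → -3 0
+      → -3
-7     → -3 -7
swap   → -7 -3
swap   → -3 -7
-      → 4
negate → -4
53     → -4 53
swap   → 53 -4
drop   → 53
69     → 53 69
over   → 53 69 53
swap   → 53 53 69
rot    → 53 69 53
swap   → 53 53 69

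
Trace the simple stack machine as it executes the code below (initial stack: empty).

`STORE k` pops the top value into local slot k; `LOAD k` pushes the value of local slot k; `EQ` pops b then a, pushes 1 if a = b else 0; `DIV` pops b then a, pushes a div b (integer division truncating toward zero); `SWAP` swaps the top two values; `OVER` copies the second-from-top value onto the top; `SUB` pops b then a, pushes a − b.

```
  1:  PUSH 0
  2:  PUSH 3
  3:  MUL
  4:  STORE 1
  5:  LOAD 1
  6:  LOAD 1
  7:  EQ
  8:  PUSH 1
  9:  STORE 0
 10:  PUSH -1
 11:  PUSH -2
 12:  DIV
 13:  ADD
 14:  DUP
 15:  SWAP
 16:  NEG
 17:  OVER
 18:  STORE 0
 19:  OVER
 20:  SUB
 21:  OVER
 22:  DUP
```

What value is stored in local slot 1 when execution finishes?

0

PUSH 0  -> 0
PUSH 3  -> 0 3
MUL     -> 0
STORE 1 -> (empty)
LOAD 1  -> 0
LOAD 1  -> 0 0
EQ      -> 1
PUSH 1  -> 1 1
STORE 0 -> 1
PUSH -1 -> 1 -1
PUSH -2 -> 1 -1 -2
DIV     -> 1 0
ADD     -> 1
DUP     -> 1 1
SWAP    -> 1 1
NEG     -> 1 -1
OVER    -> 1 -1 1
STORE 0 -> 1 -1
OVER    -> 1 -1 1
SUB     -> 1 -2
OVER    -> 1 -2 1
DUP     -> 1 -2 1 1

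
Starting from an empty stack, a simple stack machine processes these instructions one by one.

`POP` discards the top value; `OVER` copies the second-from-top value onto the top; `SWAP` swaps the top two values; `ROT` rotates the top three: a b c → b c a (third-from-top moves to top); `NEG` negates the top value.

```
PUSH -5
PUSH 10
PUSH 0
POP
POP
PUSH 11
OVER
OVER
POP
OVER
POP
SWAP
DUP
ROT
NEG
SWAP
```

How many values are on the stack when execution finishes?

4

PUSH -5 : [-5]
PUSH 10 : [-5, 10]
PUSH 0  : [-5, 10, 0]
POP     : [-5, 10]
POP     : [-5]
PUSH 11 : [-5, 11]
OVER    : [-5, 11, -5]
OVER    : [-5, 11, -5, 11]
POP     : [-5, 11, -5]
OVER    : [-5, 11, -5, 11]
POP     : [-5, 11, -5]
SWAP    : [-5, -5, 11]
DUP     : [-5, -5, 11, 11]
ROT     : [-5, 11, 11, -5]
NEG     : [-5, 11, 11, 5]
SWAP    : [-5, 11, 5, 11]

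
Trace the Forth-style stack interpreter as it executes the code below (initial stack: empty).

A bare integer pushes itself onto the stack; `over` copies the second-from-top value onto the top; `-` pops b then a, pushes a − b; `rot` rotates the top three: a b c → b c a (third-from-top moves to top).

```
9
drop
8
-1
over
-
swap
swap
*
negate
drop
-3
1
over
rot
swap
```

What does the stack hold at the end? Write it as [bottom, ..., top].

9      → [9]
drop   → []
8      → [8]
-1     → [8, -1]
over   → [8, -1, 8]
-      → [8, -9]
swap   → [-9, 8]
swap   → [8, -9]
*      → [-72]
negate → [72]
drop   → []
-3     → [-3]
1      → [-3, 1]
over   → [-3, 1, -3]
rot    → [1, -3, -3]
swap   → [1, -3, -3]

[1, -3, -3]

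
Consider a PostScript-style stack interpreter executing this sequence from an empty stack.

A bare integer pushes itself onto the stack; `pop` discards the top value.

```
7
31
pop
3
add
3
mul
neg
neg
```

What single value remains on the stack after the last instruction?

30

7   → 7
31  → 7 31
pop → 7
3   → 7 3
add → 10
3   → 10 3
mul → 30
neg → -30
neg → 30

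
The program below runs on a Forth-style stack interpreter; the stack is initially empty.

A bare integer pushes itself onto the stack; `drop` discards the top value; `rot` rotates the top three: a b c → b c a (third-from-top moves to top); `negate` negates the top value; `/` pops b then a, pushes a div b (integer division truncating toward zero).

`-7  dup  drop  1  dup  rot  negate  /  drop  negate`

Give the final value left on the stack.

-1

-7      -7
dup     -7 -7
drop    -7
1       -7 1
dup     -7 1 1
rot     1 1 -7
negate  1 1 7
/       1 0
drop    1
negate  -1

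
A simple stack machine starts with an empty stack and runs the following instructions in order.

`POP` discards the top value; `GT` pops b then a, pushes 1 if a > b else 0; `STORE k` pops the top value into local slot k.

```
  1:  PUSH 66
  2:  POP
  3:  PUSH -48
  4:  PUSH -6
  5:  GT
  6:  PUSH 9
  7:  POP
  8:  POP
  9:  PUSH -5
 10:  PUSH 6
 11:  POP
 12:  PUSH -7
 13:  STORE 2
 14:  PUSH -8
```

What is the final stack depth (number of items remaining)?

PUSH 66  → 66
POP      → (empty)
PUSH -48 → -48
PUSH -6  → -48 -6
GT       → 0
PUSH 9   → 0 9
POP      → 0
POP      → (empty)
PUSH -5  → -5
PUSH 6   → -5 6
POP      → -5
PUSH -7  → -5 -7
STORE 2  → -5
PUSH -8  → -5 -8

2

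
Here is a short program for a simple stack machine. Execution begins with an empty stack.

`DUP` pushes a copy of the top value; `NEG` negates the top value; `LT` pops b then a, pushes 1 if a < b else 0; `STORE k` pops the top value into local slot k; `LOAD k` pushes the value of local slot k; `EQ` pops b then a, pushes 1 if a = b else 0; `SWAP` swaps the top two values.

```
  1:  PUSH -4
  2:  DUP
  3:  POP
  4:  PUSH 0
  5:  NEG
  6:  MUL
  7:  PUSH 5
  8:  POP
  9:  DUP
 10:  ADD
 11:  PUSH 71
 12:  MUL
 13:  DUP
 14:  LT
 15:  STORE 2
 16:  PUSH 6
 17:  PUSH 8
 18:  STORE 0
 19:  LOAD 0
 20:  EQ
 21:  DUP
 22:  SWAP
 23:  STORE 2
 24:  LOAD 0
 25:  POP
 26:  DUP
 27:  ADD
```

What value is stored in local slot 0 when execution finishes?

8

PUSH -4 : -4
DUP     : -4 -4
POP     : -4
PUSH 0  : -4 0
NEG     : -4 0
MUL     : 0
PUSH 5  : 0 5
POP     : 0
DUP     : 0 0
ADD     : 0
PUSH 71 : 0 71
MUL     : 0
DUP     : 0 0
LT      : 0
STORE 2 : (empty)
PUSH 6  : 6
PUSH 8  : 6 8
STORE 0 : 6
LOAD 0  : 6 8
EQ      : 0
DUP     : 0 0
SWAP    : 0 0
STORE 2 : 0
LOAD 0  : 0 8
POP     : 0
DUP     : 0 0
ADD     : 0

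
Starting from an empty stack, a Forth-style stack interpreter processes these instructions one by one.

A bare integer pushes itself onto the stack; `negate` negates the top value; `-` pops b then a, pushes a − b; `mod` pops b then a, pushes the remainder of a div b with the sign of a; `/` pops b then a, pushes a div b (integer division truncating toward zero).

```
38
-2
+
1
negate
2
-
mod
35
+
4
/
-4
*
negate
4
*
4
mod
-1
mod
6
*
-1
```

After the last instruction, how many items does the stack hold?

2

38      38
-2      38 -2
+       36
1       36 1
negate  36 -1
2       36 -1 2
-       36 -3
mod     0
35      0 35
+       35
4       35 4
/       8
-4      8 -4
*       -32
negate  32
4       32 4
*       128
4       128 4
mod     0
-1      0 -1
mod     0
6       0 6
*       0
-1      0 -1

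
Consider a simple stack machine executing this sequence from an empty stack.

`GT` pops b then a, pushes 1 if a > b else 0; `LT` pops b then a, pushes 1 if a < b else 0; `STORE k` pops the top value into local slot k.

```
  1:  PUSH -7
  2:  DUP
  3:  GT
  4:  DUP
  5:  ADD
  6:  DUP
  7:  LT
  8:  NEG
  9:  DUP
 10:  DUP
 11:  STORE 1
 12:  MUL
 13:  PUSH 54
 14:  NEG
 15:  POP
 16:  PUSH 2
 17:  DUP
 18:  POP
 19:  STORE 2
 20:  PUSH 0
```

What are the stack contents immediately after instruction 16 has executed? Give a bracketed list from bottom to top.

[0, 2]

PUSH -7 -> [-7]
DUP     -> [-7, -7]
GT      -> [0]
DUP     -> [0, 0]
ADD     -> [0]
DUP     -> [0, 0]
LT      -> [0]
NEG     -> [0]
DUP     -> [0, 0]
DUP     -> [0, 0, 0]
STORE 1 -> [0, 0]
MUL     -> [0]
PUSH 54 -> [0, 54]
NEG     -> [0, -54]
POP     -> [0]
PUSH 2  -> [0, 2]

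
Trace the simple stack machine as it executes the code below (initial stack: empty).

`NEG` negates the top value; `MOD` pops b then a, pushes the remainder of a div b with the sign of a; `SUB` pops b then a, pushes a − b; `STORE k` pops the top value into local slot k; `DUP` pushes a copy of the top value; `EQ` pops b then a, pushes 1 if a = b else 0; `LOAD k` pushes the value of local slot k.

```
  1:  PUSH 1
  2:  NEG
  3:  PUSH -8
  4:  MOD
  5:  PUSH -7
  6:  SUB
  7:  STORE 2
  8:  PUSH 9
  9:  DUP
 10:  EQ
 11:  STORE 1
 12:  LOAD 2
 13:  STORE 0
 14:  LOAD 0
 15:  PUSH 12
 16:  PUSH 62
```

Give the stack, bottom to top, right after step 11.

PUSH 1   [1]
NEG      [-1]
PUSH -8  [-1, -8]
MOD      [-1]
PUSH -7  [-1, -7]
SUB      [6]
STORE 2  []
PUSH 9   [9]
DUP      [9, 9]
EQ       [1]
STORE 1  []

[]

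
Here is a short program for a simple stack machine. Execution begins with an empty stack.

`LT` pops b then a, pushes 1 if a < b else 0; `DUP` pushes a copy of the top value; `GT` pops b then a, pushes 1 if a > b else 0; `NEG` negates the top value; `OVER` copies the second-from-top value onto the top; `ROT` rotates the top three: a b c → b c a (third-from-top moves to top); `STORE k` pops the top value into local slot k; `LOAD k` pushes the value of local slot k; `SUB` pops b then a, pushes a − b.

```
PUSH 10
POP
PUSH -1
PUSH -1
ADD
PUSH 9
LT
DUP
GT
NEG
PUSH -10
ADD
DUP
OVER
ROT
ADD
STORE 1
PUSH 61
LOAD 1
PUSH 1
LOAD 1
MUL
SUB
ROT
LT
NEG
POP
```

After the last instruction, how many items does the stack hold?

PUSH 10  → [10]
POP      → []
PUSH -1  → [-1]
PUSH -1  → [-1, -1]
ADD      → [-2]
PUSH 9   → [-2, 9]
LT       → [1]
DUP      → [1, 1]
GT       → [0]
NEG      → [0]
PUSH -10 → [0, -10]
ADD      → [-10]
DUP      → [-10, -10]
OVER     → [-10, -10, -10]
ROT      → [-10, -10, -10]
ADD      → [-10, -20]
STORE 1  → [-10]
PUSH 61  → [-10, 61]
LOAD 1   → [-10, 61, -20]
PUSH 1   → [-10, 61, -20, 1]
LOAD 1   → [-10, 61, -20, 1, -20]
MUL      → [-10, 61, -20, -20]
SUB      → [-10, 61, 0]
ROT      → [61, 0, -10]
LT       → [61, 0]
NEG      → [61, 0]
POP      → [61]

1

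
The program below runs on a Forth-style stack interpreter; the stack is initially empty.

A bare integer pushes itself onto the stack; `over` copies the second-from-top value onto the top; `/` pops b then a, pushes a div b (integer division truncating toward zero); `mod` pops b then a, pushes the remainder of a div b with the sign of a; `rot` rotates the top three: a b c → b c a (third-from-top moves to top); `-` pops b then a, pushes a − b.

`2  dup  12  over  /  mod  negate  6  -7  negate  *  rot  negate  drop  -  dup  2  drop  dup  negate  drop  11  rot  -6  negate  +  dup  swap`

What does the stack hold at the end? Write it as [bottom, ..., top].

[-44, 11, -38, -38]

2      : [2]
dup    : [2, 2]
12     : [2, 2, 12]
over   : [2, 2, 12, 2]
/      : [2, 2, 6]
mod    : [2, 2]
negate : [2, -2]
6      : [2, -2, 6]
-7     : [2, -2, 6, -7]
negate : [2, -2, 6, 7]
*      : [2, -2, 42]
rot    : [-2, 42, 2]
negate : [-2, 42, -2]
drop   : [-2, 42]
-      : [-44]
dup    : [-44, -44]
2      : [-44, -44, 2]
drop   : [-44, -44]
dup    : [-44, -44, -44]
negate : [-44, -44, 44]
drop   : [-44, -44]
11     : [-44, -44, 11]
rot    : [-44, 11, -44]
-6     : [-44, 11, -44, -6]
negate : [-44, 11, -44, 6]
+      : [-44, 11, -38]
dup    : [-44, 11, -38, -38]
swap   : [-44, 11, -38, -38]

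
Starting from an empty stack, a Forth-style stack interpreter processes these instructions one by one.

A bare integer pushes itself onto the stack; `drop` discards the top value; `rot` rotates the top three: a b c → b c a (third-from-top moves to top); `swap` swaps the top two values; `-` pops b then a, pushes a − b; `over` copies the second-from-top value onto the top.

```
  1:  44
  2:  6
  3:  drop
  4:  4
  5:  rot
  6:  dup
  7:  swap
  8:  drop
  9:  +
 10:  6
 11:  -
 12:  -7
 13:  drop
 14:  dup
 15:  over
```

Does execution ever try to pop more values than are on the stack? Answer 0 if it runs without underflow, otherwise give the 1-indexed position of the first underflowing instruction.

44    44
6     44 6
drop  44
4     44 4
rot  — needs 3 operands, stack has 2 → underflow

5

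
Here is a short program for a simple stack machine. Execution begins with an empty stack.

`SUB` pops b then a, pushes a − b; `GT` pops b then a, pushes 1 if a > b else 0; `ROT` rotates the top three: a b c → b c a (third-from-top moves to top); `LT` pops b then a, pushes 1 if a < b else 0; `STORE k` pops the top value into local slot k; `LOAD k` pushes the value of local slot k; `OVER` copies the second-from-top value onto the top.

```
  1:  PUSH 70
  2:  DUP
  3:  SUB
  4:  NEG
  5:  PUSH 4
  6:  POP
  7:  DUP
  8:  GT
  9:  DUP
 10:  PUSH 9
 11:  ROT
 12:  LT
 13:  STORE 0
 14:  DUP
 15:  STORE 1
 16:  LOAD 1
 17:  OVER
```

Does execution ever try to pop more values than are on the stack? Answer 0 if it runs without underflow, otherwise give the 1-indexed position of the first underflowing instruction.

PUSH 70 → 70
DUP     → 70 70
SUB     → 0
NEG     → 0
PUSH 4  → 0 4
POP     → 0
DUP     → 0 0
GT      → 0
DUP     → 0 0
PUSH 9  → 0 0 9
ROT     → 0 9 0
LT      → 0 0
STORE 0 → 0
DUP     → 0 0
STORE 1 → 0
LOAD 1  → 0 0
OVER    → 0 0 0

0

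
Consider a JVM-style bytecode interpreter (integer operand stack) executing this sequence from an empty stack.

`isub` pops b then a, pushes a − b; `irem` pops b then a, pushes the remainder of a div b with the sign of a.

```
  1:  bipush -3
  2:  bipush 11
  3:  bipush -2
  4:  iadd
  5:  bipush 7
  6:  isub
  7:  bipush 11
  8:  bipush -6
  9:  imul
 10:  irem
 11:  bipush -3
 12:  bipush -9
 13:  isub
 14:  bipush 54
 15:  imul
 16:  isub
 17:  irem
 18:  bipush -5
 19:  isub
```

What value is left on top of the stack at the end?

2

bipush -3 : [-3]
bipush 11 : [-3, 11]
bipush -2 : [-3, 11, -2]
iadd      : [-3, 9]
bipush 7  : [-3, 9, 7]
isub      : [-3, 2]
bipush 11 : [-3, 2, 11]
bipush -6 : [-3, 2, 11, -6]
imul      : [-3, 2, -66]
irem      : [-3, 2]
bipush -3 : [-3, 2, -3]
bipush -9 : [-3, 2, -3, -9]
isub      : [-3, 2, 6]
bipush 54 : [-3, 2, 6, 54]
imul      : [-3, 2, 324]
isub      : [-3, -322]
irem      : [-3]
bipush -5 : [-3, -5]
isub      : [2]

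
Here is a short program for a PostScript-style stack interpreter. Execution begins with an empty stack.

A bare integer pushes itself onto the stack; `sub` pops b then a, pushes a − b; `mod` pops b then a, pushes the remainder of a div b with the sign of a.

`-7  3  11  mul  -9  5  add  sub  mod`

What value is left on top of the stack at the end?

-7  : -7
3   : -7 3
11  : -7 3 11
mul : -7 33
-9  : -7 33 -9
5   : -7 33 -9 5
add : -7 33 -4
sub : -7 37
mod : -7

-7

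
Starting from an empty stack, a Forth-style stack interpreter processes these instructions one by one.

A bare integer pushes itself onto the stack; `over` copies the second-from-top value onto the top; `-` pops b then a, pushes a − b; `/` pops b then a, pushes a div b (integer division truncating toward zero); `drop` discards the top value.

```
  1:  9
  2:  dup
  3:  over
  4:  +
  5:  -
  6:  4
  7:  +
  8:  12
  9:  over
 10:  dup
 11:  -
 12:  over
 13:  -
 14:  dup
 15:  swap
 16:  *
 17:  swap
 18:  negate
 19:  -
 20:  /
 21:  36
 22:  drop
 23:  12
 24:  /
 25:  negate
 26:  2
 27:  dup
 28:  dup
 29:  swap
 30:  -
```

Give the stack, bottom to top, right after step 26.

9       [9]
dup     [9, 9]
over    [9, 9, 9]
+       [9, 18]
-       [-9]
4       [-9, 4]
+       [-5]
12      [-5, 12]
over    [-5, 12, -5]
dup     [-5, 12, -5, -5]
-       [-5, 12, 0]
over    [-5, 12, 0, 12]
-       [-5, 12, -12]
dup     [-5, 12, -12, -12]
swap    [-5, 12, -12, -12]
*       [-5, 12, 144]
swap    [-5, 144, 12]
negate  [-5, 144, -12]
-       [-5, 156]
/       [0]
36      [0, 36]
drop    [0]
12      [0, 12]
/       [0]
negate  [0]
2       [0, 2]

[0, 2]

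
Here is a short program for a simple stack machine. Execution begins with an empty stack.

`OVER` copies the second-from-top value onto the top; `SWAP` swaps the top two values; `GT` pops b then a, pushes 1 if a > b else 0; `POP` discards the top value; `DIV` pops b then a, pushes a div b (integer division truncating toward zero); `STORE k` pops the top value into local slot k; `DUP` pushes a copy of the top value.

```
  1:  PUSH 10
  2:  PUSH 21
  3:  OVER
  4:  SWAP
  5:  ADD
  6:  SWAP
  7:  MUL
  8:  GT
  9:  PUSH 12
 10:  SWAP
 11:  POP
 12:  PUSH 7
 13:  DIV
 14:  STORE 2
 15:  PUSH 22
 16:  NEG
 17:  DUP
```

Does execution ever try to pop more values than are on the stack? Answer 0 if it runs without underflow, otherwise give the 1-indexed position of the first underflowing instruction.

PUSH 10  [10]
PUSH 21  [10, 21]
OVER     [10, 21, 10]
SWAP     [10, 10, 21]
ADD      [10, 31]
SWAP     [31, 10]
MUL      [310]
GT  — needs 2 operands, stack has 1 → underflow

8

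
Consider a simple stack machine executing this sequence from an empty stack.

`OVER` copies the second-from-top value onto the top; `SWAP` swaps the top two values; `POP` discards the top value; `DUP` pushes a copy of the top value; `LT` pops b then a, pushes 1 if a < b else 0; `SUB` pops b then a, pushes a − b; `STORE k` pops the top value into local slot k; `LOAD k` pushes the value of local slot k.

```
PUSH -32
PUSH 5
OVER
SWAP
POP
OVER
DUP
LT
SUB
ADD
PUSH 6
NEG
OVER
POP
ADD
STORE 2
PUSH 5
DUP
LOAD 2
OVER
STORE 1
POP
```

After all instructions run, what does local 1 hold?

PUSH -32 : -32
PUSH 5   : -32 5
OVER     : -32 5 -32
SWAP     : -32 -32 5
POP      : -32 -32
OVER     : -32 -32 -32
DUP      : -32 -32 -32 -32
LT       : -32 -32 0
SUB      : -32 -32
ADD      : -64
PUSH 6   : -64 6
NEG      : -64 -6
OVER     : -64 -6 -64
POP      : -64 -6
ADD      : -70
STORE 2  : (empty)
PUSH 5   : 5
DUP      : 5 5
LOAD 2   : 5 5 -70
OVER     : 5 5 -70 5
STORE 1  : 5 5 -70
POP      : 5 5

5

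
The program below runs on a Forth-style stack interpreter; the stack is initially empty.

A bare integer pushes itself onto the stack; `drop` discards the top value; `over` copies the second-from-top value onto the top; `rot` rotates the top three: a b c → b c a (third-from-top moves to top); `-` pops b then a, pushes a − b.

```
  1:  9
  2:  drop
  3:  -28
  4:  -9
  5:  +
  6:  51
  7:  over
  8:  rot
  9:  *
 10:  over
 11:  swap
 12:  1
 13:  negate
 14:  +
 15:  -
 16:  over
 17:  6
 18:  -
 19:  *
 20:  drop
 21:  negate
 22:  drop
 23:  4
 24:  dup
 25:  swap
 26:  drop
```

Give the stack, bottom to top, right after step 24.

9      -> 9
drop   -> (empty)
-28    -> -28
-9     -> -28 -9
+      -> -37
51     -> -37 51
over   -> -37 51 -37
rot    -> 51 -37 -37
*      -> 51 1369
over   -> 51 1369 51
swap   -> 51 51 1369
1      -> 51 51 1369 1
negate -> 51 51 1369 -1
+      -> 51 51 1368
-      -> 51 -1317
over   -> 51 -1317 51
6      -> 51 -1317 51 6
-      -> 51 -1317 45
*      -> 51 -59265
drop   -> 51
negate -> -51
drop   -> (empty)
4      -> 4
dup    -> 4 4

[4, 4]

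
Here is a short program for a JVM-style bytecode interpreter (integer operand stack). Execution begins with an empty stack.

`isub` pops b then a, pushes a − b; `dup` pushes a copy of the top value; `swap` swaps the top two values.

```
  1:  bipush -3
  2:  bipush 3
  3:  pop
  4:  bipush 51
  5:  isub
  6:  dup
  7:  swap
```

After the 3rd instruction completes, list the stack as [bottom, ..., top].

[-3]

bipush -3 → -3
bipush 3  → -3 3
pop       → -3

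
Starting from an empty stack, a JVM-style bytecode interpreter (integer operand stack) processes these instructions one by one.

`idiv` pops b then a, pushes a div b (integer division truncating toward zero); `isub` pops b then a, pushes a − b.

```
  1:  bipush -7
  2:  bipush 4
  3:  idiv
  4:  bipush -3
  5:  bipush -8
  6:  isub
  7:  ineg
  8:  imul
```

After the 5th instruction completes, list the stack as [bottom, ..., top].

bipush -7 -> [-7]
bipush 4  -> [-7, 4]
idiv      -> [-1]
bipush -3 -> [-1, -3]
bipush -8 -> [-1, -3, -8]

[-1, -3, -8]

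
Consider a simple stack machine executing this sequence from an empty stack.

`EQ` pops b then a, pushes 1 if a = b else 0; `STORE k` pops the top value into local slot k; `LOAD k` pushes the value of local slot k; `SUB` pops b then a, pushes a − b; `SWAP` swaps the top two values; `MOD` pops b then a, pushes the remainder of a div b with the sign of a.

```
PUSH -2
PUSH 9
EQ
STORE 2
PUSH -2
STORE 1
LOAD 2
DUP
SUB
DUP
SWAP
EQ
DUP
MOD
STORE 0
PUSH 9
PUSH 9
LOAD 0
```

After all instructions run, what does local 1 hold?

-2

PUSH -2  [-2]
PUSH 9   [-2, 9]
EQ       [0]
STORE 2  []
PUSH -2  [-2]
STORE 1  []
LOAD 2   [0]
DUP      [0, 0]
SUB      [0]
DUP      [0, 0]
SWAP     [0, 0]
EQ       [1]
DUP      [1, 1]
MOD      [0]
STORE 0  []
PUSH 9   [9]
PUSH 9   [9, 9]
LOAD 0   [9, 9, 0]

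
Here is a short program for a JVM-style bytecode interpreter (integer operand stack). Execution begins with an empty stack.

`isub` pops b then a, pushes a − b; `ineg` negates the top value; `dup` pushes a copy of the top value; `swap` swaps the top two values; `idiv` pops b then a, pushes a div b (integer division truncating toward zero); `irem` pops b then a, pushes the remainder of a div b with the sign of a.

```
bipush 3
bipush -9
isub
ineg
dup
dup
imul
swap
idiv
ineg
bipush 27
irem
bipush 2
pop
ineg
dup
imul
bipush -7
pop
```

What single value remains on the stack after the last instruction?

bipush 3  -> 3
bipush -9 -> 3 -9
isub      -> 12
ineg      -> -12
dup       -> -12 -12
dup       -> -12 -12 -12
imul      -> -12 144
swap      -> 144 -12
idiv      -> -12
ineg      -> 12
bipush 27 -> 12 27
irem      -> 12
bipush 2  -> 12 2
pop       -> 12
ineg      -> -12
dup       -> -12 -12
imul      -> 144
bipush -7 -> 144 -7
pop       -> 144

144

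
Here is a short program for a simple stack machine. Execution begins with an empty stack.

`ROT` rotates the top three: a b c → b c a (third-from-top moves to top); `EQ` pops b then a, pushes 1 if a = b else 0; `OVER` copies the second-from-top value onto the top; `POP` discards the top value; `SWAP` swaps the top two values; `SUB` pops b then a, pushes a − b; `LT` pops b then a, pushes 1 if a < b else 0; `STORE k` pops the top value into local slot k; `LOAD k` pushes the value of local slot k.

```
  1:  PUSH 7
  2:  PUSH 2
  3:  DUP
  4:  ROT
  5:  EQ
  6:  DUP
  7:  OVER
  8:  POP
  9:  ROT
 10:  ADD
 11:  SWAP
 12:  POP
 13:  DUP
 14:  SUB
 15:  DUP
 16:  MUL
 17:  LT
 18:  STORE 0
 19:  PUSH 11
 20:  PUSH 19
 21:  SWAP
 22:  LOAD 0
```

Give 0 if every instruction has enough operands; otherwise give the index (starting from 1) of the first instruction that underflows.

PUSH 7 : 7
PUSH 2 : 7 2
DUP    : 7 2 2
ROT    : 2 2 7
EQ     : 2 0
DUP    : 2 0 0
OVER   : 2 0 0 0
POP    : 2 0 0
ROT    : 0 0 2
ADD    : 0 2
SWAP   : 2 0
POP    : 2
DUP    : 2 2
SUB    : 0
DUP    : 0 0
MUL    : 0
LT  — needs 2 operands, stack has 1 → underflow

17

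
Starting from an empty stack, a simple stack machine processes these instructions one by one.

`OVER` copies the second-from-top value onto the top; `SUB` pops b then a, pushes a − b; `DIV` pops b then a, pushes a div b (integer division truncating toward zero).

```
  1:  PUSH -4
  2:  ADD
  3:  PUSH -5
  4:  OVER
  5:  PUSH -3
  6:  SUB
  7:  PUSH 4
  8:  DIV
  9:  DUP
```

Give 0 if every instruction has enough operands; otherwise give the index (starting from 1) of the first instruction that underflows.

2

PUSH -4  [-4]
ADD  — needs 2 operands, stack has 1 → underflow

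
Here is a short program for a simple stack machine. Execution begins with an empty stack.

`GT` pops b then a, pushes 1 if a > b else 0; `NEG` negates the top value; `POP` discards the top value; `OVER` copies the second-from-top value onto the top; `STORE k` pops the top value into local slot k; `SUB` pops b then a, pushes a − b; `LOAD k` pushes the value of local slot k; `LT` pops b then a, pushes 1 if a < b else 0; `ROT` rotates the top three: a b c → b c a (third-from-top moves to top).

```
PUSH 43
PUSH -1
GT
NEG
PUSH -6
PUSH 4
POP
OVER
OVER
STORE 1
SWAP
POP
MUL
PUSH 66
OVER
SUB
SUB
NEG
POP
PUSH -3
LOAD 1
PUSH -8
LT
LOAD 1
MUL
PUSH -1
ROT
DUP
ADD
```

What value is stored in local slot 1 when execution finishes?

-6

PUSH 43 → 43
PUSH -1 → 43 -1
GT      → 1
NEG     → -1
PUSH -6 → -1 -6
PUSH 4  → -1 -6 4
POP     → -1 -6
OVER    → -1 -6 -1
OVER    → -1 -6 -1 -6
STORE 1 → -1 -6 -1
SWAP    → -1 -1 -6
POP     → -1 -1
MUL     → 1
PUSH 66 → 1 66
OVER    → 1 66 1
SUB     → 1 65
SUB     → -64
NEG     → 64
POP     → (empty)
PUSH -3 → -3
LOAD 1  → -3 -6
PUSH -8 → -3 -6 -8
LT      → -3 0
LOAD 1  → -3 0 -6
MUL     → -3 0
PUSH -1 → -3 0 -1
ROT     → 0 -1 -3
DUP     → 0 -1 -3 -3
ADD     → 0 -1 -6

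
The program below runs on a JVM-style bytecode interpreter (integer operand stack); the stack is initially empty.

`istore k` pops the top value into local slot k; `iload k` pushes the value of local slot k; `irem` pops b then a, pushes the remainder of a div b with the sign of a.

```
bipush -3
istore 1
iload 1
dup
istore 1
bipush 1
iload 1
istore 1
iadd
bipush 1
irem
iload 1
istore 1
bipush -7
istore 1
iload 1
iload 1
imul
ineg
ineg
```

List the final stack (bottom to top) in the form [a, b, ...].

[0, 49]

bipush -3 : -3
istore 1  : (empty)
iload 1   : -3
dup       : -3 -3
istore 1  : -3
bipush 1  : -3 1
iload 1   : -3 1 -3
istore 1  : -3 1
iadd      : -2
bipush 1  : -2 1
irem      : 0
iload 1   : 0 -3
istore 1  : 0
bipush -7 : 0 -7
istore 1  : 0
iload 1   : 0 -7
iload 1   : 0 -7 -7
imul      : 0 49
ineg      : 0 -49
ineg      : 0 49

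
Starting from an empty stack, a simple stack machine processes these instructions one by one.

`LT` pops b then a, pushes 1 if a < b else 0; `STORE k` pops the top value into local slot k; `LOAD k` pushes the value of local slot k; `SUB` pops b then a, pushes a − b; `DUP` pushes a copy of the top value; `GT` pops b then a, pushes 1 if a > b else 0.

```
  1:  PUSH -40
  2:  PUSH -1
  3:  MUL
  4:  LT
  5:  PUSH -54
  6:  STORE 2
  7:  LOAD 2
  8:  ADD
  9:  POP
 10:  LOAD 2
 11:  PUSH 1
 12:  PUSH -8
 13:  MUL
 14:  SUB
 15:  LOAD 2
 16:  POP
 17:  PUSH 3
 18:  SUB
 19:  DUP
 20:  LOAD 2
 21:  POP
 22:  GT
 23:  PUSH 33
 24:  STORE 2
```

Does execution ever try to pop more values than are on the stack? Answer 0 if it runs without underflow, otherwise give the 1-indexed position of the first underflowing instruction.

4

PUSH -40 → -40
PUSH -1  → -40 -1
MUL      → 40
LT  — needs 2 operands, stack has 1 → underflow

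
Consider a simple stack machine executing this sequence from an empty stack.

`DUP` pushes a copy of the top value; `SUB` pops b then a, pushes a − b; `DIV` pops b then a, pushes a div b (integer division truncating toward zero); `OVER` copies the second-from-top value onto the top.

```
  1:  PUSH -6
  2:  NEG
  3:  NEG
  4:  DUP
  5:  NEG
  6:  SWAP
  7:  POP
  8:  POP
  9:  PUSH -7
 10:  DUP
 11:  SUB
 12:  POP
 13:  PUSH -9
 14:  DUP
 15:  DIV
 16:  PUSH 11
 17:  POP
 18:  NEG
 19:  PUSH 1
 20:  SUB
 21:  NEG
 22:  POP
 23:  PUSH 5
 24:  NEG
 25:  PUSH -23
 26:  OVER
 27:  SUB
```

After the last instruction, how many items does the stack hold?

2

PUSH -6  -> [-6]
NEG      -> [6]
NEG      -> [-6]
DUP      -> [-6, -6]
NEG      -> [-6, 6]
SWAP     -> [6, -6]
POP      -> [6]
POP      -> []
PUSH -7  -> [-7]
DUP      -> [-7, -7]
SUB      -> [0]
POP      -> []
PUSH -9  -> [-9]
DUP      -> [-9, -9]
DIV      -> [1]
PUSH 11  -> [1, 11]
POP      -> [1]
NEG      -> [-1]
PUSH 1   -> [-1, 1]
SUB      -> [-2]
NEG      -> [2]
POP      -> []
PUSH 5   -> [5]
NEG      -> [-5]
PUSH -23 -> [-5, -23]
OVER     -> [-5, -23, -5]
SUB      -> [-5, -18]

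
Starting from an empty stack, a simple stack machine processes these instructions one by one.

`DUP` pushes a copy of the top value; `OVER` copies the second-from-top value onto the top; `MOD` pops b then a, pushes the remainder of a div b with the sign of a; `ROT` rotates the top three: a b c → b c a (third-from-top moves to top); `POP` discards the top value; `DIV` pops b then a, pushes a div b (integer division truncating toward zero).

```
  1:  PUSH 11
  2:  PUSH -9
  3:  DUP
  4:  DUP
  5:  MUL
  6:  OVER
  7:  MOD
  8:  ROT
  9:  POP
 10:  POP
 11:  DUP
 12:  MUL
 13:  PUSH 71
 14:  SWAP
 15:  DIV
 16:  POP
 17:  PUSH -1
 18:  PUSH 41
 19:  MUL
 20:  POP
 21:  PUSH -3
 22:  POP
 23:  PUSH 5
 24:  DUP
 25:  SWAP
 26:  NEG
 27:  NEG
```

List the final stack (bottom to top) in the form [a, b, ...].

PUSH 11 → 11
PUSH -9 → 11 -9
DUP     → 11 -9 -9
DUP     → 11 -9 -9 -9
MUL     → 11 -9 81
OVER    → 11 -9 81 -9
MOD     → 11 -9 0
ROT     → -9 0 11
POP     → -9 0
POP     → -9
DUP     → -9 -9
MUL     → 81
PUSH 71 → 81 71
SWAP    → 71 81
DIV     → 0
POP     → (empty)
PUSH -1 → -1
PUSH 41 → -1 41
MUL     → -41
POP     → (empty)
PUSH -3 → -3
POP     → (empty)
PUSH 5  → 5
DUP     → 5 5
SWAP    → 5 5
NEG     → 5 -5
NEG     → 5 5

[5, 5]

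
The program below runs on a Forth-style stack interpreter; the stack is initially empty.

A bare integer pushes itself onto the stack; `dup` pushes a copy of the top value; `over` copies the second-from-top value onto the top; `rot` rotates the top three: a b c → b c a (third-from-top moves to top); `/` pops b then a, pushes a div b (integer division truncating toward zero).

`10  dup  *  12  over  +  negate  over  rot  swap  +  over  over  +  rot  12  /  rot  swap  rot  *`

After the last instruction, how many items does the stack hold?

10     → [10]
dup    → [10, 10]
*      → [100]
12     → [100, 12]
over   → [100, 12, 100]
+      → [100, 112]
negate → [100, -112]
over   → [100, -112, 100]
rot    → [-112, 100, 100]
swap   → [-112, 100, 100]
+      → [-112, 200]
over   → [-112, 200, -112]
over   → [-112, 200, -112, 200]
+      → [-112, 200, 88]
rot    → [200, 88, -112]
12     → [200, 88, -112, 12]
/      → [200, 88, -9]
rot    → [88, -9, 200]
swap   → [88, 200, -9]
rot    → [200, -9, 88]
*      → [200, -792]

2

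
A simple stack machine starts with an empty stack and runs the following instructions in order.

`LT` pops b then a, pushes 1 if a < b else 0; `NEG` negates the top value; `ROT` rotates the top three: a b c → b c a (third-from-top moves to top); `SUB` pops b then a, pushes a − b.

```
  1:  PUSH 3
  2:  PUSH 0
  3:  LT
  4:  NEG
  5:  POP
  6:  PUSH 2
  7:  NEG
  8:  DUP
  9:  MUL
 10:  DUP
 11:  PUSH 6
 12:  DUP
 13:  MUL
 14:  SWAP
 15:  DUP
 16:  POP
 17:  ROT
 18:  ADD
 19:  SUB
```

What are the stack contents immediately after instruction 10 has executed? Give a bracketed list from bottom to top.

PUSH 3  [3]
PUSH 0  [3, 0]
LT      [0]
NEG     [0]
POP     []
PUSH 2  [2]
NEG     [-2]
DUP     [-2, -2]
MUL     [4]
DUP     [4, 4]

[4, 4]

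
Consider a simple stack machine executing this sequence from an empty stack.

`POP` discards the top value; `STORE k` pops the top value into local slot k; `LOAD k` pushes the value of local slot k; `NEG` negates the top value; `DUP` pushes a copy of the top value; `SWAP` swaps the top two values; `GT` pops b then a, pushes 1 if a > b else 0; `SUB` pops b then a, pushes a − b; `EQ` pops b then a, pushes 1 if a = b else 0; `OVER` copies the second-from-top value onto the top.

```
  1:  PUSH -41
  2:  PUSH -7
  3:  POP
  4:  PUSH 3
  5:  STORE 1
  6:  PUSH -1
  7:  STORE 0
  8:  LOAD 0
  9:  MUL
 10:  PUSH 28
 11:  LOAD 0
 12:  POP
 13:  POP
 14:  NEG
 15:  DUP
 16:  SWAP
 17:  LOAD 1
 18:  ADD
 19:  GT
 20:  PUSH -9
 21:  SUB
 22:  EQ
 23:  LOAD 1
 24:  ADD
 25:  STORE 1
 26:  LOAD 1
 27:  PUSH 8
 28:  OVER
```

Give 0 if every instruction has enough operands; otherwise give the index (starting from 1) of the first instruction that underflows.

PUSH -41 -> -41
PUSH -7  -> -41 -7
POP      -> -41
PUSH 3   -> -41 3
STORE 1  -> -41
PUSH -1  -> -41 -1
STORE 0  -> -41
LOAD 0   -> -41 -1
MUL      -> 41
PUSH 28  -> 41 28
LOAD 0   -> 41 28 -1
POP      -> 41 28
POP      -> 41
NEG      -> -41
DUP      -> -41 -41
SWAP     -> -41 -41
LOAD 1   -> -41 -41 3
ADD      -> -41 -38
GT       -> 0
PUSH -9  -> 0 -9
SUB      -> 9
EQ  — needs 2 operands, stack has 1 → underflow

22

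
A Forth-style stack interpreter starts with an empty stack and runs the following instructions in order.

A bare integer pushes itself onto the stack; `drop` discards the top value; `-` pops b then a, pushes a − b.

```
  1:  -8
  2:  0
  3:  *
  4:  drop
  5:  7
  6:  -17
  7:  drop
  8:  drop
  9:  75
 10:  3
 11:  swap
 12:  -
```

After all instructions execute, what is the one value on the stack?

-8    -8
0     -8 0
*     0
drop  (empty)
7     7
-17   7 -17
drop  7
drop  (empty)
75    75
3     75 3
swap  3 75
-     -72

-72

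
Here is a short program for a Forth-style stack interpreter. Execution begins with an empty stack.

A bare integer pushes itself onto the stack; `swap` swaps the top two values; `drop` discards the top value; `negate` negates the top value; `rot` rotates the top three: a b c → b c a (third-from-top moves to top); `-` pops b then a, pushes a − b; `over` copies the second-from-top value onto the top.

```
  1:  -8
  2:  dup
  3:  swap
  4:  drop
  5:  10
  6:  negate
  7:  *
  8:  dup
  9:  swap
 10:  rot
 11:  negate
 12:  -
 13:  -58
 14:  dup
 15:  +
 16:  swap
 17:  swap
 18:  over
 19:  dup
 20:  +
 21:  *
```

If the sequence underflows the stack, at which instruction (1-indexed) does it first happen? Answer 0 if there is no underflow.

-8      [-8]
dup     [-8, -8]
swap    [-8, -8]
drop    [-8]
10      [-8, 10]
negate  [-8, -10]
*       [80]
dup     [80, 80]
swap    [80, 80]
rot  — needs 3 operands, stack has 2 → underflow

10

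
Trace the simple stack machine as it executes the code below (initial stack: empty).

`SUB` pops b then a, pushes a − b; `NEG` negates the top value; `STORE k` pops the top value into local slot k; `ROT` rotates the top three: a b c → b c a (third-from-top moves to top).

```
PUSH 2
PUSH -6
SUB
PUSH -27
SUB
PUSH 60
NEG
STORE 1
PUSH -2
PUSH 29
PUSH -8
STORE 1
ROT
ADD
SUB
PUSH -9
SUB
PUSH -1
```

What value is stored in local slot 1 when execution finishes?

-8

PUSH 2    [2]
PUSH -6   [2, -6]
SUB       [8]
PUSH -27  [8, -27]
SUB       [35]
PUSH 60   [35, 60]
NEG       [35, -60]
STORE 1   [35]
PUSH -2   [35, -2]
PUSH 29   [35, -2, 29]
PUSH -8   [35, -2, 29, -8]
STORE 1   [35, -2, 29]
ROT       [-2, 29, 35]
ADD       [-2, 64]
SUB       [-66]
PUSH -9   [-66, -9]
SUB       [-57]
PUSH -1   [-57, -1]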